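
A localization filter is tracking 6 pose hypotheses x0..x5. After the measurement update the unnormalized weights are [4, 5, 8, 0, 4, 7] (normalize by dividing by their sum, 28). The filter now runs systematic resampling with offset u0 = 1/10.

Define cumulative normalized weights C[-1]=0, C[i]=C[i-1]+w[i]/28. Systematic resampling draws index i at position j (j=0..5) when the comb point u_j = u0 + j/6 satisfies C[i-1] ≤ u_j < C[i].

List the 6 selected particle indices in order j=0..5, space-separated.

0 1 2 2 5 5

C = [1/7, 9/28, 17/28, 17/28, 3/4, 1]
j=0: u_0=1/10 ∈ [0, 1/7) → index 0
j=1: u_1=4/15 ∈ [1/7, 9/28) → index 1
j=2: u_2=13/30 ∈ [9/28, 17/28) → index 2
j=3: u_3=3/5 ∈ [9/28, 17/28) → index 2
j=4: u_4=23/30 ∈ [3/4, 1) → index 5
j=5: u_5=14/15 ∈ [3/4, 1) → index 5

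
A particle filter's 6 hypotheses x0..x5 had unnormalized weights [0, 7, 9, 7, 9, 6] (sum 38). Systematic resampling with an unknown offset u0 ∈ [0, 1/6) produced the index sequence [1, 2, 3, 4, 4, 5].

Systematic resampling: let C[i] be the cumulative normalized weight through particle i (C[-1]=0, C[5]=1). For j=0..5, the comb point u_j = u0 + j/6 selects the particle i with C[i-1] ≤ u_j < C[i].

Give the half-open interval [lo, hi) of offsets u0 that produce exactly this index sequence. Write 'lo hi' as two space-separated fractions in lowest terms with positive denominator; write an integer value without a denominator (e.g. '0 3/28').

C = [0, 7/38, 8/19, 23/38, 16/19, 1]
j=0 picked index 1: u0 ∈ [0, 7/38)
j=1 picked index 2: u0 ∈ [1/57, 29/114)
j=2 picked index 3: u0 ∈ [5/57, 31/114)
j=3 picked index 4: u0 ∈ [2/19, 13/38)
j=4 picked index 4: u0 ∈ [-7/114, 10/57)
j=5 picked index 5: u0 ∈ [1/114, 1/6)
intersection: [2/19, 1/6)

2/19 1/6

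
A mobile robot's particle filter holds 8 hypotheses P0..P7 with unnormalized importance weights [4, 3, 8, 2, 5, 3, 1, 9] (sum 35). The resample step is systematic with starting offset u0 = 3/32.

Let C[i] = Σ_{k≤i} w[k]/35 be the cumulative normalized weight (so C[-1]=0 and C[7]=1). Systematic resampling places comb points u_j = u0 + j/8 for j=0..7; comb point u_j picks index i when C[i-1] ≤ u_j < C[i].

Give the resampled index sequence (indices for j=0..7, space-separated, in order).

0 2 2 3 4 6 7 7

C = [4/35, 1/5, 3/7, 17/35, 22/35, 5/7, 26/35, 1]
j=0: u_0=3/32 ∈ [0, 4/35) → index 0
j=1: u_1=7/32 ∈ [1/5, 3/7) → index 2
j=2: u_2=11/32 ∈ [1/5, 3/7) → index 2
j=3: u_3=15/32 ∈ [3/7, 17/35) → index 3
j=4: u_4=19/32 ∈ [17/35, 22/35) → index 4
j=5: u_5=23/32 ∈ [5/7, 26/35) → index 6
j=6: u_6=27/32 ∈ [26/35, 1) → index 7
j=7: u_7=31/32 ∈ [26/35, 1) → index 7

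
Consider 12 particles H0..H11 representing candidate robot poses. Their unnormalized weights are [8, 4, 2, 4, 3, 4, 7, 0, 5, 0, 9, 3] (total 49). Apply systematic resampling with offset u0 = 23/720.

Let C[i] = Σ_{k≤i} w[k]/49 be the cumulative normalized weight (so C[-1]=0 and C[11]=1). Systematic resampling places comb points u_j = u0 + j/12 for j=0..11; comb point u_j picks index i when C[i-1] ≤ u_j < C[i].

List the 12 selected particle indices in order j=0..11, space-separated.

0 0 1 2 3 5 6 6 8 10 10 11

C = [8/49, 12/49, 2/7, 18/49, 3/7, 25/49, 32/49, 32/49, 37/49, 37/49, 46/49, 1]
j=0: u_0=23/720 ∈ [0, 8/49) → index 0
j=1: u_1=83/720 ∈ [0, 8/49) → index 0
j=2: u_2=143/720 ∈ [8/49, 12/49) → index 1
j=3: u_3=203/720 ∈ [12/49, 2/7) → index 2
j=4: u_4=263/720 ∈ [2/7, 18/49) → index 3
j=5: u_5=323/720 ∈ [3/7, 25/49) → index 5
j=6: u_6=383/720 ∈ [25/49, 32/49) → index 6
j=7: u_7=443/720 ∈ [25/49, 32/49) → index 6
j=8: u_8=503/720 ∈ [32/49, 37/49) → index 8
j=9: u_9=563/720 ∈ [37/49, 46/49) → index 10
j=10: u_10=623/720 ∈ [37/49, 46/49) → index 10
j=11: u_11=683/720 ∈ [46/49, 1) → index 11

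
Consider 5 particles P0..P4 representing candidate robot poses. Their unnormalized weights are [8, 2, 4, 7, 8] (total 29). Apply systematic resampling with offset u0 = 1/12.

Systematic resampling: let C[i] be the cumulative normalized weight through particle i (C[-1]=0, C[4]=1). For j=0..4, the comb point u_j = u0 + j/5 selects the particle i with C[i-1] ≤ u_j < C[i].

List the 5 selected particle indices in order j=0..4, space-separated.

C = [8/29, 10/29, 14/29, 21/29, 1]
j=0: u_0=1/12 ∈ [0, 8/29) → index 0
j=1: u_1=17/60 ∈ [8/29, 10/29) → index 1
j=2: u_2=29/60 ∈ [14/29, 21/29) → index 3
j=3: u_3=41/60 ∈ [14/29, 21/29) → index 3
j=4: u_4=53/60 ∈ [21/29, 1) → index 4

0 1 3 3 4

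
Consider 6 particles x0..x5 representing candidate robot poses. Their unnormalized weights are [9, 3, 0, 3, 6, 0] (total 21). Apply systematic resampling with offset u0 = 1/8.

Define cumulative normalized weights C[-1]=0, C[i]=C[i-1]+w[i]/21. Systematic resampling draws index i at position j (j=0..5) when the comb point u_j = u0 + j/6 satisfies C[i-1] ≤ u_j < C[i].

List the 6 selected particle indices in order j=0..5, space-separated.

0 0 1 3 4 4

C = [3/7, 4/7, 4/7, 5/7, 1, 1]
j=0: u_0=1/8 ∈ [0, 3/7) → index 0
j=1: u_1=7/24 ∈ [0, 3/7) → index 0
j=2: u_2=11/24 ∈ [3/7, 4/7) → index 1
j=3: u_3=5/8 ∈ [4/7, 5/7) → index 3
j=4: u_4=19/24 ∈ [5/7, 1) → index 4
j=5: u_5=23/24 ∈ [5/7, 1) → index 4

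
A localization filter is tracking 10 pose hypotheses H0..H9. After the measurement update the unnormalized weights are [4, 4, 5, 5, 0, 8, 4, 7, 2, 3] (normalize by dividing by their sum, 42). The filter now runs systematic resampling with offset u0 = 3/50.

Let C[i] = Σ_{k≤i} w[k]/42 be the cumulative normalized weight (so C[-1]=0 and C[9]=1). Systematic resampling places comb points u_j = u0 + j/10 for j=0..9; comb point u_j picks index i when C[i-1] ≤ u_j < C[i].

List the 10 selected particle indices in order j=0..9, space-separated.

0 1 2 3 5 5 6 7 7 9

C = [2/21, 4/21, 13/42, 3/7, 3/7, 13/21, 5/7, 37/42, 13/14, 1]
j=0: u_0=3/50 ∈ [0, 2/21) → index 0
j=1: u_1=4/25 ∈ [2/21, 4/21) → index 1
j=2: u_2=13/50 ∈ [4/21, 13/42) → index 2
j=3: u_3=9/25 ∈ [13/42, 3/7) → index 3
j=4: u_4=23/50 ∈ [3/7, 13/21) → index 5
j=5: u_5=14/25 ∈ [3/7, 13/21) → index 5
j=6: u_6=33/50 ∈ [13/21, 5/7) → index 6
j=7: u_7=19/25 ∈ [5/7, 37/42) → index 7
j=8: u_8=43/50 ∈ [5/7, 37/42) → index 7
j=9: u_9=24/25 ∈ [13/14, 1) → index 9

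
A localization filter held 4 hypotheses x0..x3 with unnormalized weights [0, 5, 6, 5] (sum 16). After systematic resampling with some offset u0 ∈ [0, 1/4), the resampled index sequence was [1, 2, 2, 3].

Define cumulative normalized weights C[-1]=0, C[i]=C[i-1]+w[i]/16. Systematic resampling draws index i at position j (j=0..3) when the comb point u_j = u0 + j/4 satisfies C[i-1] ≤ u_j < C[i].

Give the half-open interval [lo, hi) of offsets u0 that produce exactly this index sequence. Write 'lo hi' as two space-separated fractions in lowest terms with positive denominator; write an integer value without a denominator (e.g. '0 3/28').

C = [0, 5/16, 11/16, 1]
j=0 picked index 1: u0 ∈ [0, 5/16)
j=1 picked index 2: u0 ∈ [1/16, 7/16)
j=2 picked index 2: u0 ∈ [-3/16, 3/16)
j=3 picked index 3: u0 ∈ [-1/16, 1/4)
intersection: [1/16, 3/16)

1/16 3/16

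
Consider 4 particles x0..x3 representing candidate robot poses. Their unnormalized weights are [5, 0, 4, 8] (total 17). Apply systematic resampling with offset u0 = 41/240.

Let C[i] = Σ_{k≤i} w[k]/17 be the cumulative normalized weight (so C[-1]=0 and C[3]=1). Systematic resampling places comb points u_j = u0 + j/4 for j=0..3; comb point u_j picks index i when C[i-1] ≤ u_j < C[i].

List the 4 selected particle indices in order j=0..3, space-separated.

0 2 3 3

C = [5/17, 5/17, 9/17, 1]
j=0: u_0=41/240 ∈ [0, 5/17) → index 0
j=1: u_1=101/240 ∈ [5/17, 9/17) → index 2
j=2: u_2=161/240 ∈ [9/17, 1) → index 3
j=3: u_3=221/240 ∈ [9/17, 1) → index 3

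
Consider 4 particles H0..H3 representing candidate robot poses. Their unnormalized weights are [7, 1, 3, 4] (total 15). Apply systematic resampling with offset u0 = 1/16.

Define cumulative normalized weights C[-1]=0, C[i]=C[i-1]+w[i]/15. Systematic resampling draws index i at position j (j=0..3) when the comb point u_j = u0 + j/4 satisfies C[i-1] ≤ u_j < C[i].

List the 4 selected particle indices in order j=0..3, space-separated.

0 0 2 3

C = [7/15, 8/15, 11/15, 1]
j=0: u_0=1/16 ∈ [0, 7/15) → index 0
j=1: u_1=5/16 ∈ [0, 7/15) → index 0
j=2: u_2=9/16 ∈ [8/15, 11/15) → index 2
j=3: u_3=13/16 ∈ [11/15, 1) → index 3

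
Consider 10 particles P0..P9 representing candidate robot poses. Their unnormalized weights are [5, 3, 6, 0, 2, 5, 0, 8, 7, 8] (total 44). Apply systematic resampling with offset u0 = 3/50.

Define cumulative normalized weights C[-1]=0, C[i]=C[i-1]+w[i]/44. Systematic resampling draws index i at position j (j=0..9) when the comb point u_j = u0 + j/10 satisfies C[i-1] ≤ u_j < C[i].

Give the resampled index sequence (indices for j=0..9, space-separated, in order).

0 1 2 4 5 7 8 8 9 9

C = [5/44, 2/11, 7/22, 7/22, 4/11, 21/44, 21/44, 29/44, 9/11, 1]
j=0: u_0=3/50 ∈ [0, 5/44) → index 0
j=1: u_1=4/25 ∈ [5/44, 2/11) → index 1
j=2: u_2=13/50 ∈ [2/11, 7/22) → index 2
j=3: u_3=9/25 ∈ [7/22, 4/11) → index 4
j=4: u_4=23/50 ∈ [4/11, 21/44) → index 5
j=5: u_5=14/25 ∈ [21/44, 29/44) → index 7
j=6: u_6=33/50 ∈ [29/44, 9/11) → index 8
j=7: u_7=19/25 ∈ [29/44, 9/11) → index 8
j=8: u_8=43/50 ∈ [9/11, 1) → index 9
j=9: u_9=24/25 ∈ [9/11, 1) → index 9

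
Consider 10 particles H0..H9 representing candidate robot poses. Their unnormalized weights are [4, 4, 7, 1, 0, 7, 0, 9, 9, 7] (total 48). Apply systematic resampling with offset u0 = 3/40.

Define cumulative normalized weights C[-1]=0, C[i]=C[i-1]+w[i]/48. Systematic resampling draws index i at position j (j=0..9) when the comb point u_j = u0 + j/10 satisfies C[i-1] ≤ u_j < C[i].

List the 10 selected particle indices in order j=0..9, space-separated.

C = [1/12, 1/6, 5/16, 1/3, 1/3, 23/48, 23/48, 2/3, 41/48, 1]
j=0: u_0=3/40 ∈ [0, 1/12) → index 0
j=1: u_1=7/40 ∈ [1/6, 5/16) → index 2
j=2: u_2=11/40 ∈ [1/6, 5/16) → index 2
j=3: u_3=3/8 ∈ [1/3, 23/48) → index 5
j=4: u_4=19/40 ∈ [1/3, 23/48) → index 5
j=5: u_5=23/40 ∈ [23/48, 2/3) → index 7
j=6: u_6=27/40 ∈ [2/3, 41/48) → index 8
j=7: u_7=31/40 ∈ [2/3, 41/48) → index 8
j=8: u_8=7/8 ∈ [41/48, 1) → index 9
j=9: u_9=39/40 ∈ [41/48, 1) → index 9

0 2 2 5 5 7 8 8 9 9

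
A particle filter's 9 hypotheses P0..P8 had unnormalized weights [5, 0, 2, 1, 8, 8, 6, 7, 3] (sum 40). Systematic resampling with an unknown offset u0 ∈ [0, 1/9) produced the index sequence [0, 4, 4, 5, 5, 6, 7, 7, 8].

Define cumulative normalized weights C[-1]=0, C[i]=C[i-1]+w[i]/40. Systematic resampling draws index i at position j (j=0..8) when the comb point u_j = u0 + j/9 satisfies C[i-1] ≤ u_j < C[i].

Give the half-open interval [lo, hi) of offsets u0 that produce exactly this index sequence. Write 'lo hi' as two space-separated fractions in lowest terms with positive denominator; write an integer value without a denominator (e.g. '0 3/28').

C = [1/8, 1/8, 7/40, 1/5, 2/5, 3/5, 3/4, 37/40, 1]
j=0 picked index 0: u0 ∈ [0, 1/8)
j=1 picked index 4: u0 ∈ [4/45, 13/45)
j=2 picked index 4: u0 ∈ [-1/45, 8/45)
j=3 picked index 5: u0 ∈ [1/15, 4/15)
j=4 picked index 5: u0 ∈ [-2/45, 7/45)
j=5 picked index 6: u0 ∈ [2/45, 7/36)
j=6 picked index 7: u0 ∈ [1/12, 31/120)
j=7 picked index 7: u0 ∈ [-1/36, 53/360)
j=8 picked index 8: u0 ∈ [13/360, 1/9)
intersection: [4/45, 1/9)

4/45 1/9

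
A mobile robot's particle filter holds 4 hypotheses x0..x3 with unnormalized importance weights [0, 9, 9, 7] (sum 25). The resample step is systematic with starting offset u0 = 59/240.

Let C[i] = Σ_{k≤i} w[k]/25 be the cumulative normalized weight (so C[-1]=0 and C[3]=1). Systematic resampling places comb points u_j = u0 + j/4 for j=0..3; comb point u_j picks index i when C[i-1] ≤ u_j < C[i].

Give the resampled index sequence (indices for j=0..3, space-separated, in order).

1 2 3 3

C = [0, 9/25, 18/25, 1]
j=0: u_0=59/240 ∈ [0, 9/25) → index 1
j=1: u_1=119/240 ∈ [9/25, 18/25) → index 2
j=2: u_2=179/240 ∈ [18/25, 1) → index 3
j=3: u_3=239/240 ∈ [18/25, 1) → index 3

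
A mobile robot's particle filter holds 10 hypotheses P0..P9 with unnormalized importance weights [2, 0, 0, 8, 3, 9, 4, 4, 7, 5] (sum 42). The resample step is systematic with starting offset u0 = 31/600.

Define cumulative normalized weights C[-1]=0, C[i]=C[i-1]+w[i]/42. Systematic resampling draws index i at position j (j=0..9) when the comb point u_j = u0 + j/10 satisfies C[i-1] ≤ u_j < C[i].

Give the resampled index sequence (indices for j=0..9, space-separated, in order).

C = [1/21, 1/21, 1/21, 5/21, 13/42, 11/21, 13/21, 5/7, 37/42, 1]
j=0: u_0=31/600 ∈ [1/21, 5/21) → index 3
j=1: u_1=91/600 ∈ [1/21, 5/21) → index 3
j=2: u_2=151/600 ∈ [5/21, 13/42) → index 4
j=3: u_3=211/600 ∈ [13/42, 11/21) → index 5
j=4: u_4=271/600 ∈ [13/42, 11/21) → index 5
j=5: u_5=331/600 ∈ [11/21, 13/21) → index 6
j=6: u_6=391/600 ∈ [13/21, 5/7) → index 7
j=7: u_7=451/600 ∈ [5/7, 37/42) → index 8
j=8: u_8=511/600 ∈ [5/7, 37/42) → index 8
j=9: u_9=571/600 ∈ [37/42, 1) → index 9

3 3 4 5 5 6 7 8 8 9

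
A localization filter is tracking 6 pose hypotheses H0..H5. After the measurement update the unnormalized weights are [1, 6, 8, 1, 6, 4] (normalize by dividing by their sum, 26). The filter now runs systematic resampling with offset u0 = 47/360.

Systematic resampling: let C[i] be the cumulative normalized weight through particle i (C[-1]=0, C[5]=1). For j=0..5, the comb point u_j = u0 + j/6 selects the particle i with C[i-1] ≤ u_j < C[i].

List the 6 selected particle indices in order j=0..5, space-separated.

C = [1/26, 7/26, 15/26, 8/13, 11/13, 1]
j=0: u_0=47/360 ∈ [1/26, 7/26) → index 1
j=1: u_1=107/360 ∈ [7/26, 15/26) → index 2
j=2: u_2=167/360 ∈ [7/26, 15/26) → index 2
j=3: u_3=227/360 ∈ [8/13, 11/13) → index 4
j=4: u_4=287/360 ∈ [8/13, 11/13) → index 4
j=5: u_5=347/360 ∈ [11/13, 1) → index 5

1 2 2 4 4 5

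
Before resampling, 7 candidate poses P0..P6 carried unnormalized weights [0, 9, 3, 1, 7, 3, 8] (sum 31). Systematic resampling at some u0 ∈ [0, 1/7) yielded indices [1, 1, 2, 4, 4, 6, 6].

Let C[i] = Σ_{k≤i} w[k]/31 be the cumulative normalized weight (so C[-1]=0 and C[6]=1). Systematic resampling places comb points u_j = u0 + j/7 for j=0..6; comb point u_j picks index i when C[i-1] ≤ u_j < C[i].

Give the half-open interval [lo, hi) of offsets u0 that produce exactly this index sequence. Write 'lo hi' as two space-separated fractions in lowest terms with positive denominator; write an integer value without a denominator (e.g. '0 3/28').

6/217 16/217

C = [0, 9/31, 12/31, 13/31, 20/31, 23/31, 1]
j=0 picked index 1: u0 ∈ [0, 9/31)
j=1 picked index 1: u0 ∈ [-1/7, 32/217)
j=2 picked index 2: u0 ∈ [1/217, 22/217)
j=3 picked index 4: u0 ∈ [-2/217, 47/217)
j=4 picked index 4: u0 ∈ [-33/217, 16/217)
j=5 picked index 6: u0 ∈ [6/217, 2/7)
j=6 picked index 6: u0 ∈ [-25/217, 1/7)
intersection: [6/217, 16/217)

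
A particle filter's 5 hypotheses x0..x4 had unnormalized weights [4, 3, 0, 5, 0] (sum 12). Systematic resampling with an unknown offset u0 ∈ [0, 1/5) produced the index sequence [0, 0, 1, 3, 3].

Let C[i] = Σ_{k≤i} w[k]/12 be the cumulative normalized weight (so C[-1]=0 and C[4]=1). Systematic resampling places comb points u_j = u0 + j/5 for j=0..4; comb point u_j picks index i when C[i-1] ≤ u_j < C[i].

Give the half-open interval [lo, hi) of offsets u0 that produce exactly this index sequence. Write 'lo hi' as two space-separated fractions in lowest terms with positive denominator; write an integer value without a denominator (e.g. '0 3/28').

0 2/15

C = [1/3, 7/12, 7/12, 1, 1]
j=0 picked index 0: u0 ∈ [0, 1/3)
j=1 picked index 0: u0 ∈ [-1/5, 2/15)
j=2 picked index 1: u0 ∈ [-1/15, 11/60)
j=3 picked index 3: u0 ∈ [-1/60, 2/5)
j=4 picked index 3: u0 ∈ [-13/60, 1/5)
intersection: [0, 2/15)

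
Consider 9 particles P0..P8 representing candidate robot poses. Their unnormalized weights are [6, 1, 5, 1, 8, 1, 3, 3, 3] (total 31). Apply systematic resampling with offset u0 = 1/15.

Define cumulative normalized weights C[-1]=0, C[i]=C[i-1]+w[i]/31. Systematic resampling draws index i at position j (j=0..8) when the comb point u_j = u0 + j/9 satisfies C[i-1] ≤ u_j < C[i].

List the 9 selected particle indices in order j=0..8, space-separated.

C = [6/31, 7/31, 12/31, 13/31, 21/31, 22/31, 25/31, 28/31, 1]
j=0: u_0=1/15 ∈ [0, 6/31) → index 0
j=1: u_1=8/45 ∈ [0, 6/31) → index 0
j=2: u_2=13/45 ∈ [7/31, 12/31) → index 2
j=3: u_3=2/5 ∈ [12/31, 13/31) → index 3
j=4: u_4=23/45 ∈ [13/31, 21/31) → index 4
j=5: u_5=28/45 ∈ [13/31, 21/31) → index 4
j=6: u_6=11/15 ∈ [22/31, 25/31) → index 6
j=7: u_7=38/45 ∈ [25/31, 28/31) → index 7
j=8: u_8=43/45 ∈ [28/31, 1) → index 8

0 0 2 3 4 4 6 7 8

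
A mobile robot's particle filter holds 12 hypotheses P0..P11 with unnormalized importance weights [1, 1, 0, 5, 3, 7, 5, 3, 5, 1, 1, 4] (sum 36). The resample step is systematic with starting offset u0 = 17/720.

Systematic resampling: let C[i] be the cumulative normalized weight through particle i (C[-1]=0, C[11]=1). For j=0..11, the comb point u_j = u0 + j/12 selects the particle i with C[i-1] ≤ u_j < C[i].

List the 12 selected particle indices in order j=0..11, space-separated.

0 3 3 4 5 5 6 6 7 8 9 11

C = [1/36, 1/18, 1/18, 7/36, 5/18, 17/36, 11/18, 25/36, 5/6, 31/36, 8/9, 1]
j=0: u_0=17/720 ∈ [0, 1/36) → index 0
j=1: u_1=77/720 ∈ [1/18, 7/36) → index 3
j=2: u_2=137/720 ∈ [1/18, 7/36) → index 3
j=3: u_3=197/720 ∈ [7/36, 5/18) → index 4
j=4: u_4=257/720 ∈ [5/18, 17/36) → index 5
j=5: u_5=317/720 ∈ [5/18, 17/36) → index 5
j=6: u_6=377/720 ∈ [17/36, 11/18) → index 6
j=7: u_7=437/720 ∈ [17/36, 11/18) → index 6
j=8: u_8=497/720 ∈ [11/18, 25/36) → index 7
j=9: u_9=557/720 ∈ [25/36, 5/6) → index 8
j=10: u_10=617/720 ∈ [5/6, 31/36) → index 9
j=11: u_11=677/720 ∈ [8/9, 1) → index 11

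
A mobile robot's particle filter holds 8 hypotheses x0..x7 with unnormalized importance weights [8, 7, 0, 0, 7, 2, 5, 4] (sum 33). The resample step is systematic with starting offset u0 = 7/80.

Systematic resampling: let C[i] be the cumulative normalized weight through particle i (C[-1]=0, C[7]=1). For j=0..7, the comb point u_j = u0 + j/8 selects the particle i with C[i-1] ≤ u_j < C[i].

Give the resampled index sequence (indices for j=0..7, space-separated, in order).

C = [8/33, 5/11, 5/11, 5/11, 2/3, 8/11, 29/33, 1]
j=0: u_0=7/80 ∈ [0, 8/33) → index 0
j=1: u_1=17/80 ∈ [0, 8/33) → index 0
j=2: u_2=27/80 ∈ [8/33, 5/11) → index 1
j=3: u_3=37/80 ∈ [5/11, 2/3) → index 4
j=4: u_4=47/80 ∈ [5/11, 2/3) → index 4
j=5: u_5=57/80 ∈ [2/3, 8/11) → index 5
j=6: u_6=67/80 ∈ [8/11, 29/33) → index 6
j=7: u_7=77/80 ∈ [29/33, 1) → index 7

0 0 1 4 4 5 6 7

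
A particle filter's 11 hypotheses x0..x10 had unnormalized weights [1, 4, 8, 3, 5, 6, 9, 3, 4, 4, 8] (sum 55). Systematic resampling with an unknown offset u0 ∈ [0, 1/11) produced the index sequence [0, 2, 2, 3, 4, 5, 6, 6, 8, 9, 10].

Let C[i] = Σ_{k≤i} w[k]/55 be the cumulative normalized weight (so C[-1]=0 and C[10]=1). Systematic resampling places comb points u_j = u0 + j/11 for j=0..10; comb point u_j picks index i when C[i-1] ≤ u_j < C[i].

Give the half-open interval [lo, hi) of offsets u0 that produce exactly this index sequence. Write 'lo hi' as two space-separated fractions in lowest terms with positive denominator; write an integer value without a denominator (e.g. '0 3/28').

0 1/55

C = [1/55, 1/11, 13/55, 16/55, 21/55, 27/55, 36/55, 39/55, 43/55, 47/55, 1]
j=0 picked index 0: u0 ∈ [0, 1/55)
j=1 picked index 2: u0 ∈ [0, 8/55)
j=2 picked index 2: u0 ∈ [-1/11, 3/55)
j=3 picked index 3: u0 ∈ [-2/55, 1/55)
j=4 picked index 4: u0 ∈ [-4/55, 1/55)
j=5 picked index 5: u0 ∈ [-4/55, 2/55)
j=6 picked index 6: u0 ∈ [-3/55, 6/55)
j=7 picked index 6: u0 ∈ [-8/55, 1/55)
j=8 picked index 8: u0 ∈ [-1/55, 3/55)
j=9 picked index 9: u0 ∈ [-2/55, 2/55)
j=10 picked index 10: u0 ∈ [-3/55, 1/11)
intersection: [0, 1/55)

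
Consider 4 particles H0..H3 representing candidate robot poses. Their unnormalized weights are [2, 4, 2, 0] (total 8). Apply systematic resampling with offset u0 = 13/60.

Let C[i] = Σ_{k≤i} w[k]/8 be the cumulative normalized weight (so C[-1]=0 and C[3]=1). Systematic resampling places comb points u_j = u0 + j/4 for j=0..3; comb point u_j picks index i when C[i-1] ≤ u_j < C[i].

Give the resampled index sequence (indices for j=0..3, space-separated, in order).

C = [1/4, 3/4, 1, 1]
j=0: u_0=13/60 ∈ [0, 1/4) → index 0
j=1: u_1=7/15 ∈ [1/4, 3/4) → index 1
j=2: u_2=43/60 ∈ [1/4, 3/4) → index 1
j=3: u_3=29/30 ∈ [3/4, 1) → index 2

0 1 1 2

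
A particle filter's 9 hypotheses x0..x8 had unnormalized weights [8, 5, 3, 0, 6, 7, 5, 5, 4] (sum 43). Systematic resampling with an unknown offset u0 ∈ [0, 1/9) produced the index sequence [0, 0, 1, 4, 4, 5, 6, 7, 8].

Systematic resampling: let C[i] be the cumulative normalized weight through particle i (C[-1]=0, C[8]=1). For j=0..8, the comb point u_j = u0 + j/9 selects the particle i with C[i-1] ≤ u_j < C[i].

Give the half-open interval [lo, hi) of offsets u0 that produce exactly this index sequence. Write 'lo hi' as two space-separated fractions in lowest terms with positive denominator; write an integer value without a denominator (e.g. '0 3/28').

5/129 26/387

C = [8/43, 13/43, 16/43, 16/43, 22/43, 29/43, 34/43, 39/43, 1]
j=0 picked index 0: u0 ∈ [0, 8/43)
j=1 picked index 0: u0 ∈ [-1/9, 29/387)
j=2 picked index 1: u0 ∈ [-14/387, 31/387)
j=3 picked index 4: u0 ∈ [5/129, 23/129)
j=4 picked index 4: u0 ∈ [-28/387, 26/387)
j=5 picked index 5: u0 ∈ [-17/387, 46/387)
j=6 picked index 6: u0 ∈ [1/129, 16/129)
j=7 picked index 7: u0 ∈ [5/387, 50/387)
j=8 picked index 8: u0 ∈ [7/387, 1/9)
intersection: [5/129, 26/387)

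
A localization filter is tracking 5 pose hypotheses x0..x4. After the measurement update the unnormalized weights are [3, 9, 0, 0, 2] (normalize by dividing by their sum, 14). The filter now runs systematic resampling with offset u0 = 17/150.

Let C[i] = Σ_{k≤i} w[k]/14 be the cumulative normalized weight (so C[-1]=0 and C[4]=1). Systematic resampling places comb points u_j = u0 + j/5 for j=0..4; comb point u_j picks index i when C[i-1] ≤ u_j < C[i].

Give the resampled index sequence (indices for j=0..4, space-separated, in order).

C = [3/14, 6/7, 6/7, 6/7, 1]
j=0: u_0=17/150 ∈ [0, 3/14) → index 0
j=1: u_1=47/150 ∈ [3/14, 6/7) → index 1
j=2: u_2=77/150 ∈ [3/14, 6/7) → index 1
j=3: u_3=107/150 ∈ [3/14, 6/7) → index 1
j=4: u_4=137/150 ∈ [6/7, 1) → index 4

0 1 1 1 4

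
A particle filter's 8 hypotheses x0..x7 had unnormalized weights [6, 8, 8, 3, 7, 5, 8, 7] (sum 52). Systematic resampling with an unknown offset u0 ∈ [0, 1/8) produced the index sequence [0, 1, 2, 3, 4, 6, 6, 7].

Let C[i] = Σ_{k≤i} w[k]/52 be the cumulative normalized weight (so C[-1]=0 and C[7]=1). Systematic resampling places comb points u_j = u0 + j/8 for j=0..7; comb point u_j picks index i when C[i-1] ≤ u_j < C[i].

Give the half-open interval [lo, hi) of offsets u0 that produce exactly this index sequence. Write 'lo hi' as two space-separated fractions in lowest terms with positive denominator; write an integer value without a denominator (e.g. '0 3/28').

C = [3/26, 7/26, 11/26, 25/52, 8/13, 37/52, 45/52, 1]
j=0 picked index 0: u0 ∈ [0, 3/26)
j=1 picked index 1: u0 ∈ [-1/104, 15/104)
j=2 picked index 2: u0 ∈ [1/52, 9/52)
j=3 picked index 3: u0 ∈ [5/104, 11/104)
j=4 picked index 4: u0 ∈ [-1/52, 3/26)
j=5 picked index 6: u0 ∈ [9/104, 25/104)
j=6 picked index 6: u0 ∈ [-1/26, 3/26)
j=7 picked index 7: u0 ∈ [-1/104, 1/8)
intersection: [9/104, 11/104)

9/104 11/104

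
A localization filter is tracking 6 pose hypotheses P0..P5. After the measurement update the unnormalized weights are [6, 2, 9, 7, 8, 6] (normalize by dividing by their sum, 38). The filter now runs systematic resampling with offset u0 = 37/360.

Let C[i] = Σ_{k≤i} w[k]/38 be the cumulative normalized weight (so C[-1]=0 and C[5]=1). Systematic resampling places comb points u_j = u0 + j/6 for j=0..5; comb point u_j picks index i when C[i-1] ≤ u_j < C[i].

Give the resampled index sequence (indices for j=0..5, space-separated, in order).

0 2 2 3 4 5

C = [3/19, 4/19, 17/38, 12/19, 16/19, 1]
j=0: u_0=37/360 ∈ [0, 3/19) → index 0
j=1: u_1=97/360 ∈ [4/19, 17/38) → index 2
j=2: u_2=157/360 ∈ [4/19, 17/38) → index 2
j=3: u_3=217/360 ∈ [17/38, 12/19) → index 3
j=4: u_4=277/360 ∈ [12/19, 16/19) → index 4
j=5: u_5=337/360 ∈ [16/19, 1) → index 5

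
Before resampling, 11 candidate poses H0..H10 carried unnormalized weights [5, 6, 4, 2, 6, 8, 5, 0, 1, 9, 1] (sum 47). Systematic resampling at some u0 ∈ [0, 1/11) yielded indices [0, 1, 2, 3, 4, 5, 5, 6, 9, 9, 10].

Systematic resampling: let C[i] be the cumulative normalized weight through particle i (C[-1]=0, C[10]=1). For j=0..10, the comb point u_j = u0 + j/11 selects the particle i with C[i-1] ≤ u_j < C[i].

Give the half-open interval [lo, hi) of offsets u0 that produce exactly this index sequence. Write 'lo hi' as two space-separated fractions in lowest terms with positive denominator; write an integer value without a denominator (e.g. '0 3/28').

36/517 46/517

C = [5/47, 11/47, 15/47, 17/47, 23/47, 31/47, 36/47, 36/47, 37/47, 46/47, 1]
j=0 picked index 0: u0 ∈ [0, 5/47)
j=1 picked index 1: u0 ∈ [8/517, 74/517)
j=2 picked index 2: u0 ∈ [27/517, 71/517)
j=3 picked index 3: u0 ∈ [24/517, 46/517)
j=4 picked index 4: u0 ∈ [-1/517, 65/517)
j=5 picked index 5: u0 ∈ [18/517, 106/517)
j=6 picked index 5: u0 ∈ [-29/517, 59/517)
j=7 picked index 6: u0 ∈ [12/517, 67/517)
j=8 picked index 9: u0 ∈ [31/517, 130/517)
j=9 picked index 9: u0 ∈ [-16/517, 83/517)
j=10 picked index 10: u0 ∈ [36/517, 1/11)
intersection: [36/517, 46/517)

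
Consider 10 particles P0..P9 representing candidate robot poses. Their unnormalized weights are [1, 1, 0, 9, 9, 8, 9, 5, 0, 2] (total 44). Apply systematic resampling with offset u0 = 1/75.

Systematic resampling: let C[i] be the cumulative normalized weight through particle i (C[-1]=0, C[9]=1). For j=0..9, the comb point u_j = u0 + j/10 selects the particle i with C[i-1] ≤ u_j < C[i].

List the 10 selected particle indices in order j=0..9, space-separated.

0 3 3 4 4 5 5 6 6 7

C = [1/44, 1/22, 1/22, 1/4, 5/11, 7/11, 37/44, 21/22, 21/22, 1]
j=0: u_0=1/75 ∈ [0, 1/44) → index 0
j=1: u_1=17/150 ∈ [1/22, 1/4) → index 3
j=2: u_2=16/75 ∈ [1/22, 1/4) → index 3
j=3: u_3=47/150 ∈ [1/4, 5/11) → index 4
j=4: u_4=31/75 ∈ [1/4, 5/11) → index 4
j=5: u_5=77/150 ∈ [5/11, 7/11) → index 5
j=6: u_6=46/75 ∈ [5/11, 7/11) → index 5
j=7: u_7=107/150 ∈ [7/11, 37/44) → index 6
j=8: u_8=61/75 ∈ [7/11, 37/44) → index 6
j=9: u_9=137/150 ∈ [37/44, 21/22) → index 7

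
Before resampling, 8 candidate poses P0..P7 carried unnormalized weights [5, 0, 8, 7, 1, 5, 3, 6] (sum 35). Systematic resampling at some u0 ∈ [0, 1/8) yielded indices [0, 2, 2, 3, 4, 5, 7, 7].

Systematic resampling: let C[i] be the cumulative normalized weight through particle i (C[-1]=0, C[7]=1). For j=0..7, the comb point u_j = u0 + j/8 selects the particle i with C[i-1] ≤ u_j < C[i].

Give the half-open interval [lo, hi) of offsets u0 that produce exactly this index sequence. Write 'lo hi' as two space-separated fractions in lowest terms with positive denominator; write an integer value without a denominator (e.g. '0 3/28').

11/140 1/10

C = [1/7, 1/7, 13/35, 4/7, 3/5, 26/35, 29/35, 1]
j=0 picked index 0: u0 ∈ [0, 1/7)
j=1 picked index 2: u0 ∈ [1/56, 69/280)
j=2 picked index 2: u0 ∈ [-3/28, 17/140)
j=3 picked index 3: u0 ∈ [-1/280, 11/56)
j=4 picked index 4: u0 ∈ [1/14, 1/10)
j=5 picked index 5: u0 ∈ [-1/40, 33/280)
j=6 picked index 7: u0 ∈ [11/140, 1/4)
j=7 picked index 7: u0 ∈ [-13/280, 1/8)
intersection: [11/140, 1/10)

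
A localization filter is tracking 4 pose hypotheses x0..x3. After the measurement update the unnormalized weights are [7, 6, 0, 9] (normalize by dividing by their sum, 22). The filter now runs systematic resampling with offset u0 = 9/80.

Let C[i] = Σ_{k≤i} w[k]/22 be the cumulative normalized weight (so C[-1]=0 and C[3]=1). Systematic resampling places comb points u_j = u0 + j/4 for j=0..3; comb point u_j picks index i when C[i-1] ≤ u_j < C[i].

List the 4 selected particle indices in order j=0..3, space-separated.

0 1 3 3

C = [7/22, 13/22, 13/22, 1]
j=0: u_0=9/80 ∈ [0, 7/22) → index 0
j=1: u_1=29/80 ∈ [7/22, 13/22) → index 1
j=2: u_2=49/80 ∈ [13/22, 1) → index 3
j=3: u_3=69/80 ∈ [13/22, 1) → index 3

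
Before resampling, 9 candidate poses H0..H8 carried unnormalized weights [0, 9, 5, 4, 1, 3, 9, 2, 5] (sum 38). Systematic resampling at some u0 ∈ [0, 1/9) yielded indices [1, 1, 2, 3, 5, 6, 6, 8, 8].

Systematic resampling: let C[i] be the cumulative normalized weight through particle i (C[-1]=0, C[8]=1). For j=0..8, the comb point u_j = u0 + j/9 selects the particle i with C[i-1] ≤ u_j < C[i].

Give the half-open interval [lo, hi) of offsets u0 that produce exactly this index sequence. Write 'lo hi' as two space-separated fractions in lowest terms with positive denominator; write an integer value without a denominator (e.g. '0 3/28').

31/342 1/9

C = [0, 9/38, 7/19, 9/19, 1/2, 11/19, 31/38, 33/38, 1]
j=0 picked index 1: u0 ∈ [0, 9/38)
j=1 picked index 1: u0 ∈ [-1/9, 43/342)
j=2 picked index 2: u0 ∈ [5/342, 25/171)
j=3 picked index 3: u0 ∈ [2/57, 8/57)
j=4 picked index 5: u0 ∈ [1/18, 23/171)
j=5 picked index 6: u0 ∈ [4/171, 89/342)
j=6 picked index 6: u0 ∈ [-5/57, 17/114)
j=7 picked index 8: u0 ∈ [31/342, 2/9)
j=8 picked index 8: u0 ∈ [-7/342, 1/9)
intersection: [31/342, 1/9)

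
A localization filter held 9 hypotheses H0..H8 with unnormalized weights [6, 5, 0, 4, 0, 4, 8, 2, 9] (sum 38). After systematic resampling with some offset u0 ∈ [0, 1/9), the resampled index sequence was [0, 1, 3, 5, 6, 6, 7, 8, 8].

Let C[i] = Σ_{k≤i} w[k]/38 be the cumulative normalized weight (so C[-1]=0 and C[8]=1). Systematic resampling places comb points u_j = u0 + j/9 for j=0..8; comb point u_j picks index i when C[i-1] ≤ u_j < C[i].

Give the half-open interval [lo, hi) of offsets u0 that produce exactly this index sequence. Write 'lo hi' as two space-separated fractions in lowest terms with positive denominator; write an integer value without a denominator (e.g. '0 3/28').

23/342 11/114

C = [3/19, 11/38, 11/38, 15/38, 15/38, 1/2, 27/38, 29/38, 1]
j=0 picked index 0: u0 ∈ [0, 3/19)
j=1 picked index 1: u0 ∈ [8/171, 61/342)
j=2 picked index 3: u0 ∈ [23/342, 59/342)
j=3 picked index 5: u0 ∈ [7/114, 1/6)
j=4 picked index 6: u0 ∈ [1/18, 91/342)
j=5 picked index 6: u0 ∈ [-1/18, 53/342)
j=6 picked index 7: u0 ∈ [5/114, 11/114)
j=7 picked index 8: u0 ∈ [-5/342, 2/9)
j=8 picked index 8: u0 ∈ [-43/342, 1/9)
intersection: [23/342, 11/114)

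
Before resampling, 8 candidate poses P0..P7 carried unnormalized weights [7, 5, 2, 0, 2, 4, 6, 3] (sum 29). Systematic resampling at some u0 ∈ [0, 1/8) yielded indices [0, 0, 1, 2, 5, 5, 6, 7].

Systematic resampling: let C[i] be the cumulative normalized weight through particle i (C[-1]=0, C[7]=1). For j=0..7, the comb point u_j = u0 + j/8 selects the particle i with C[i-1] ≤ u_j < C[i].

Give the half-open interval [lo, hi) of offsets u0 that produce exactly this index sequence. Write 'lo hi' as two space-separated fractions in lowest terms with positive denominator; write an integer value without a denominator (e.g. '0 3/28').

C = [7/29, 12/29, 14/29, 14/29, 16/29, 20/29, 26/29, 1]
j=0 picked index 0: u0 ∈ [0, 7/29)
j=1 picked index 0: u0 ∈ [-1/8, 27/232)
j=2 picked index 1: u0 ∈ [-1/116, 19/116)
j=3 picked index 2: u0 ∈ [9/232, 25/232)
j=4 picked index 5: u0 ∈ [3/58, 11/58)
j=5 picked index 5: u0 ∈ [-17/232, 15/232)
j=6 picked index 6: u0 ∈ [-7/116, 17/116)
j=7 picked index 7: u0 ∈ [5/232, 1/8)
intersection: [3/58, 15/232)

3/58 15/232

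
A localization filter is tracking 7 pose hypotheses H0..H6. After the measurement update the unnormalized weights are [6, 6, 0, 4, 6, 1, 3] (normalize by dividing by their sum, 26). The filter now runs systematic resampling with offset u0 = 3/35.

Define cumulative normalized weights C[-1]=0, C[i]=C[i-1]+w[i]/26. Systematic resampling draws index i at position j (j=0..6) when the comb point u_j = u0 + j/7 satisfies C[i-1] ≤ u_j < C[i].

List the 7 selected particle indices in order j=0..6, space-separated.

0 0 1 3 4 4 6

C = [3/13, 6/13, 6/13, 8/13, 11/13, 23/26, 1]
j=0: u_0=3/35 ∈ [0, 3/13) → index 0
j=1: u_1=8/35 ∈ [0, 3/13) → index 0
j=2: u_2=13/35 ∈ [3/13, 6/13) → index 1
j=3: u_3=18/35 ∈ [6/13, 8/13) → index 3
j=4: u_4=23/35 ∈ [8/13, 11/13) → index 4
j=5: u_5=4/5 ∈ [8/13, 11/13) → index 4
j=6: u_6=33/35 ∈ [23/26, 1) → index 6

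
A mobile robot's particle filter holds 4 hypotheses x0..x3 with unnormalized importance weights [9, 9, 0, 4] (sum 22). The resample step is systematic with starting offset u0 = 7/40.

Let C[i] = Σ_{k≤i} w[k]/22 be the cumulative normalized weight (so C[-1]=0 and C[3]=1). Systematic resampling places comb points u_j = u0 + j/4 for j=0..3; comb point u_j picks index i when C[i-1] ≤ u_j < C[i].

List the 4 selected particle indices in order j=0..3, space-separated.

0 1 1 3

C = [9/22, 9/11, 9/11, 1]
j=0: u_0=7/40 ∈ [0, 9/22) → index 0
j=1: u_1=17/40 ∈ [9/22, 9/11) → index 1
j=2: u_2=27/40 ∈ [9/22, 9/11) → index 1
j=3: u_3=37/40 ∈ [9/11, 1) → index 3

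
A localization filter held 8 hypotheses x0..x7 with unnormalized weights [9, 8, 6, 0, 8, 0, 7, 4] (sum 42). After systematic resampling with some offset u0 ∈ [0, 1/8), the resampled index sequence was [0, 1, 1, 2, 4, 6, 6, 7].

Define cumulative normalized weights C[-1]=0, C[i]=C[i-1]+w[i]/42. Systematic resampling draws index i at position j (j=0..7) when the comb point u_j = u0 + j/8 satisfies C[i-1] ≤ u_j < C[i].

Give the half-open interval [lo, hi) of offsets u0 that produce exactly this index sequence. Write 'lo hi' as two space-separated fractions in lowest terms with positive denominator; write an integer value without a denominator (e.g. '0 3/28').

19/168 1/8

C = [3/14, 17/42, 23/42, 23/42, 31/42, 31/42, 19/21, 1]
j=0 picked index 0: u0 ∈ [0, 3/14)
j=1 picked index 1: u0 ∈ [5/56, 47/168)
j=2 picked index 1: u0 ∈ [-1/28, 13/84)
j=3 picked index 2: u0 ∈ [5/168, 29/168)
j=4 picked index 4: u0 ∈ [1/21, 5/21)
j=5 picked index 6: u0 ∈ [19/168, 47/168)
j=6 picked index 6: u0 ∈ [-1/84, 13/84)
j=7 picked index 7: u0 ∈ [5/168, 1/8)
intersection: [19/168, 1/8)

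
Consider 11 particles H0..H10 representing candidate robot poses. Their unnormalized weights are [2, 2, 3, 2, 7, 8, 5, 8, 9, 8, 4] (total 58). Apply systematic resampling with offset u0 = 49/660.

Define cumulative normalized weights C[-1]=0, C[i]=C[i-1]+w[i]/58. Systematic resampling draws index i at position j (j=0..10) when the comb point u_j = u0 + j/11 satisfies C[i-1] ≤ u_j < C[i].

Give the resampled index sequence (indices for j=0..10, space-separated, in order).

C = [1/29, 2/29, 7/58, 9/58, 8/29, 12/29, 1/2, 37/58, 23/29, 27/29, 1]
j=0: u_0=49/660 ∈ [2/29, 7/58) → index 2
j=1: u_1=109/660 ∈ [9/58, 8/29) → index 4
j=2: u_2=169/660 ∈ [9/58, 8/29) → index 4
j=3: u_3=229/660 ∈ [8/29, 12/29) → index 5
j=4: u_4=289/660 ∈ [12/29, 1/2) → index 6
j=5: u_5=349/660 ∈ [1/2, 37/58) → index 7
j=6: u_6=409/660 ∈ [1/2, 37/58) → index 7
j=7: u_7=469/660 ∈ [37/58, 23/29) → index 8
j=8: u_8=529/660 ∈ [23/29, 27/29) → index 9
j=9: u_9=589/660 ∈ [23/29, 27/29) → index 9
j=10: u_10=59/60 ∈ [27/29, 1) → index 10

2 4 4 5 6 7 7 8 9 9 10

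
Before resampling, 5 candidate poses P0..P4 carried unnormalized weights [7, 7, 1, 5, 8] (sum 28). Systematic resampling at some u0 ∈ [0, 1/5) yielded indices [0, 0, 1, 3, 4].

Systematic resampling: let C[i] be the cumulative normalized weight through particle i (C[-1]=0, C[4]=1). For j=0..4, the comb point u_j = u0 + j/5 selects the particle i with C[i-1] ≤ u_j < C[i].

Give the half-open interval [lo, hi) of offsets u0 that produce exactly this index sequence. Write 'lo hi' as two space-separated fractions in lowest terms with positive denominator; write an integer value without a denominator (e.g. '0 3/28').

C = [1/4, 1/2, 15/28, 5/7, 1]
j=0 picked index 0: u0 ∈ [0, 1/4)
j=1 picked index 0: u0 ∈ [-1/5, 1/20)
j=2 picked index 1: u0 ∈ [-3/20, 1/10)
j=3 picked index 3: u0 ∈ [-9/140, 4/35)
j=4 picked index 4: u0 ∈ [-3/35, 1/5)
intersection: [0, 1/20)

0 1/20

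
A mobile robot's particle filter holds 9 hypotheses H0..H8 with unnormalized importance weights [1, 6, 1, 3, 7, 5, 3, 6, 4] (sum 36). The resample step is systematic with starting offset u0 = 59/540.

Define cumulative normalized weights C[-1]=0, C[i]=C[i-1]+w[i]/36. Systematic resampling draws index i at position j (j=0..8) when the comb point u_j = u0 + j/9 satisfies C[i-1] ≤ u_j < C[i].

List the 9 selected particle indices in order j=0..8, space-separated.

C = [1/36, 7/36, 2/9, 11/36, 1/2, 23/36, 13/18, 8/9, 1]
j=0: u_0=59/540 ∈ [1/36, 7/36) → index 1
j=1: u_1=119/540 ∈ [7/36, 2/9) → index 2
j=2: u_2=179/540 ∈ [11/36, 1/2) → index 4
j=3: u_3=239/540 ∈ [11/36, 1/2) → index 4
j=4: u_4=299/540 ∈ [1/2, 23/36) → index 5
j=5: u_5=359/540 ∈ [23/36, 13/18) → index 6
j=6: u_6=419/540 ∈ [13/18, 8/9) → index 7
j=7: u_7=479/540 ∈ [13/18, 8/9) → index 7
j=8: u_8=539/540 ∈ [8/9, 1) → index 8

1 2 4 4 5 6 7 7 8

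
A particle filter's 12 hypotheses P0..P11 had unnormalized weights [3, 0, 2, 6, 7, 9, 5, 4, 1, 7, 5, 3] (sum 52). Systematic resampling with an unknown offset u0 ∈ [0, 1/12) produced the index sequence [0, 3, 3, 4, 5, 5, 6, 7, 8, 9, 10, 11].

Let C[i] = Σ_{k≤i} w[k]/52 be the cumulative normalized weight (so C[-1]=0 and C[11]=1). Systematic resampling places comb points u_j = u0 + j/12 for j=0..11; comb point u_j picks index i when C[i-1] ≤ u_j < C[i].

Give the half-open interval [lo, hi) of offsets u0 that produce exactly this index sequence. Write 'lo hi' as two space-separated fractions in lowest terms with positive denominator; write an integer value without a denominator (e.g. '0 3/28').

C = [3/52, 3/52, 5/52, 11/52, 9/26, 27/52, 8/13, 9/13, 37/52, 11/13, 49/52, 1]
j=0 picked index 0: u0 ∈ [0, 3/52)
j=1 picked index 3: u0 ∈ [1/78, 5/39)
j=2 picked index 3: u0 ∈ [-11/156, 7/156)
j=3 picked index 4: u0 ∈ [-1/26, 5/52)
j=4 picked index 5: u0 ∈ [1/78, 29/156)
j=5 picked index 5: u0 ∈ [-11/156, 4/39)
j=6 picked index 6: u0 ∈ [1/52, 3/26)
j=7 picked index 7: u0 ∈ [5/156, 17/156)
j=8 picked index 8: u0 ∈ [1/39, 7/156)
j=9 picked index 9: u0 ∈ [-1/26, 5/52)
j=10 picked index 10: u0 ∈ [1/78, 17/156)
j=11 picked index 11: u0 ∈ [1/39, 1/12)
intersection: [5/156, 7/156)

5/156 7/156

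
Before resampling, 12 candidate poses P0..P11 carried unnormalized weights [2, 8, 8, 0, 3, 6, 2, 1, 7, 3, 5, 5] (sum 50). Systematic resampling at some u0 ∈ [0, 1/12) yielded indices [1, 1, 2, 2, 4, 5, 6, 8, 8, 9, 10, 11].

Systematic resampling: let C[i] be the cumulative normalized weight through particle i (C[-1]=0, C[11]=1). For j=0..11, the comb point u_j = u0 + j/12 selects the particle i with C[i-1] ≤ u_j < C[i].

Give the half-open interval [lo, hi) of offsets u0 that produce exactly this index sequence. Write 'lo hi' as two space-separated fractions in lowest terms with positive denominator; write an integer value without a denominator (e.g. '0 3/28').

C = [1/25, 1/5, 9/25, 9/25, 21/50, 27/50, 29/50, 3/5, 37/50, 4/5, 9/10, 1]
j=0 picked index 1: u0 ∈ [1/25, 1/5)
j=1 picked index 1: u0 ∈ [-13/300, 7/60)
j=2 picked index 2: u0 ∈ [1/30, 29/150)
j=3 picked index 2: u0 ∈ [-1/20, 11/100)
j=4 picked index 4: u0 ∈ [2/75, 13/150)
j=5 picked index 5: u0 ∈ [1/300, 37/300)
j=6 picked index 6: u0 ∈ [1/25, 2/25)
j=7 picked index 8: u0 ∈ [1/60, 47/300)
j=8 picked index 8: u0 ∈ [-1/15, 11/150)
j=9 picked index 9: u0 ∈ [-1/100, 1/20)
j=10 picked index 10: u0 ∈ [-1/30, 1/15)
j=11 picked index 11: u0 ∈ [-1/60, 1/12)
intersection: [1/25, 1/20)

1/25 1/20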